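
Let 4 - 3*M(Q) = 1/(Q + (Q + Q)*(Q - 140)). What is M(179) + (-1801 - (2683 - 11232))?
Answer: 286326967/42423 ≈ 6749.3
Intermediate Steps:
M(Q) = 4/3 - 1/(3*(Q + 2*Q*(-140 + Q))) (M(Q) = 4/3 - 1/(3*(Q + (Q + Q)*(Q - 140))) = 4/3 - 1/(3*(Q + (2*Q)*(-140 + Q))) = 4/3 - 1/(3*(Q + 2*Q*(-140 + Q))))
M(179) + (-1801 - (2683 - 11232)) = (1/3)*(-1 - 1116*179 + 8*179**2)/(179*(-279 + 2*179)) + (-1801 - (2683 - 11232)) = (1/3)*(1/179)*(-1 - 199764 + 8*32041)/(-279 + 358) + (-1801 - 1*(-8549)) = (1/3)*(1/179)*(-1 - 199764 + 256328)/79 + (-1801 + 8549) = (1/3)*(1/179)*(1/79)*56563 + 6748 = 56563/42423 + 6748 = 286326967/42423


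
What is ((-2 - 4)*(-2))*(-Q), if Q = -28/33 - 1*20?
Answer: 2752/11 ≈ 250.18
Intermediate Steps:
Q = -688/33 (Q = -28*1/33 - 20 = -28/33 - 20 = -688/33 ≈ -20.848)
((-2 - 4)*(-2))*(-Q) = ((-2 - 4)*(-2))*(-1*(-688/33)) = -6*(-2)*(688/33) = 12*(688/33) = 2752/11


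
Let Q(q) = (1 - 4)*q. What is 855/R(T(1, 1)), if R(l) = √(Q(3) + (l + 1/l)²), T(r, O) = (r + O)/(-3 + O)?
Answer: -171*I*√5 ≈ -382.37*I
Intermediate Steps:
T(r, O) = (O + r)/(-3 + O)
Q(q) = -3*q
R(l) = √(-9 + (l + 1/l)²) (R(l) = √(-3*3 + (l + 1/l)²) = √(-9 + (l + 1/l)²))
855/R(T(1, 1)) = 855/(√(-7 + ((1 + 1)/(-3 + 1))⁻² + ((1 + 1)/(-3 + 1))²)) = 855/(√(-7 + (2/(-2))⁻² + (2/(-2))²)) = 855/(√(-7 + (-½*2)⁻² + (-½*2)²)) = 855/(√(-7 + (-1)⁻² + (-1)²)) = 855/(√(-7 + 1 + 1)) = 855/(√(-5)) = 855/((I*√5)) = 855*(-I*√5/5) = -171*I*√5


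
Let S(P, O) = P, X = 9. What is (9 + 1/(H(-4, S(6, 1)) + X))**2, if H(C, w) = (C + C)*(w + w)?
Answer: 611524/7569 ≈ 80.793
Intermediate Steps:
H(C, w) = 4*C*w (H(C, w) = (2*C)*(2*w) = 4*C*w)
(9 + 1/(H(-4, S(6, 1)) + X))**2 = (9 + 1/(4*(-4)*6 + 9))**2 = (9 + 1/(-96 + 9))**2 = (9 + 1/(-87))**2 = (9 - 1/87)**2 = (782/87)**2 = 611524/7569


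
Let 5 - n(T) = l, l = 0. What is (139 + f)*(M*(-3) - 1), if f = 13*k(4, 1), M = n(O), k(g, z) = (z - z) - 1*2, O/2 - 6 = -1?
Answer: -1808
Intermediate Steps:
O = 10 (O = 12 + 2*(-1) = 12 - 2 = 10)
k(g, z) = -2 (k(g, z) = 0 - 2 = -2)
n(T) = 5 (n(T) = 5 - 1*0 = 5 + 0 = 5)
M = 5
f = -26 (f = 13*(-2) = -26)
(139 + f)*(M*(-3) - 1) = (139 - 26)*(5*(-3) - 1) = 113*(-15 - 1) = 113*(-16) = -1808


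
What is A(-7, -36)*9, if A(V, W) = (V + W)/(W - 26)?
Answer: 387/62 ≈ 6.2419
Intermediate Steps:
A(V, W) = (V + W)/(-26 + W)
A(-7, -36)*9 = ((-7 - 36)/(-26 - 36))*9 = (-43/(-62))*9 = -1/62*(-43)*9 = (43/62)*9 = 387/62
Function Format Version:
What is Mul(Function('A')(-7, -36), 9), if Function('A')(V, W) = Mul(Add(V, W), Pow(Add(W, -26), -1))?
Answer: Rational(387, 62) ≈ 6.2419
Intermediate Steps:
Function('A')(V, W) = Mul(Pow(Add(-26, W), -1), Add(V, W)) (Function('A')(V, W) = Mul(Add(V, W), Pow(Add(-26, W), -1)) = Mul(Pow(Add(-26, W), -1), Add(V, W)))
Mul(Function('A')(-7, -36), 9) = Mul(Mul(Pow(Add(-26, -36), -1), Add(-7, -36)), 9) = Mul(Mul(Pow(-62, -1), -43), 9) = Mul(Mul(Rational(-1, 62), -43), 9) = Mul(Rational(43, 62), 9) = Rational(387, 62)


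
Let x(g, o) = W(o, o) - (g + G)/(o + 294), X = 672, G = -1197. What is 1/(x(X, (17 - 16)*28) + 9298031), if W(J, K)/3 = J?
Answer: 46/427713365 ≈ 1.0755e-7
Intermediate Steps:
W(J, K) = 3*J
x(g, o) = 3*o - (-1197 + g)/(294 + o) (x(g, o) = 3*o - (g - 1197)/(o + 294) = 3*o - (-1197 + g)/(294 + o))
1/(x(X, (17 - 16)*28) + 9298031) = 1/((1197 - 1*672 + 3*((17 - 16)*28)² + 882*((17 - 16)*28))/(294 + (17 - 16)*28) + 9298031) = 1/((1197 - 672 + 3*(1*28)² + 882*(1*28))/(294 + 1*28) + 9298031) = 1/((1197 - 672 + 3*28² + 882*28)/(294 + 28) + 9298031) = 1/((1197 - 672 + 3*784 + 24696)/322 + 9298031) = 1/((1197 - 672 + 2352 + 24696)/322 + 9298031) = 1/((1/322)*27573 + 9298031) = 1/(3939/46 + 9298031) = 1/(427713365/46) = 46/427713365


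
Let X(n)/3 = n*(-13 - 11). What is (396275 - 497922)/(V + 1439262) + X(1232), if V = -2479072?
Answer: -92235204593/1039810 ≈ -88704.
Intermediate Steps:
X(n) = -72*n (X(n) = 3*(n*(-13 - 11)) = 3*(n*(-24)) = 3*(-24*n) = -72*n)
(396275 - 497922)/(V + 1439262) + X(1232) = (396275 - 497922)/(-2479072 + 1439262) - 72*1232 = -101647/(-1039810) - 88704 = -101647*(-1/1039810) - 88704 = 101647/1039810 - 88704 = -92235204593/1039810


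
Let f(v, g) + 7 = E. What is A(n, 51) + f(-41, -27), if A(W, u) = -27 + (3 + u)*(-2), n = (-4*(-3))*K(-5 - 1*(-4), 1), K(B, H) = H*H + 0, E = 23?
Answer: -119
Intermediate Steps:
K(B, H) = H² (K(B, H) = H² + 0 = H²)
f(v, g) = 16 (f(v, g) = -7 + 23 = 16)
n = 12 (n = -4*(-3)*1² = 12*1 = 12)
A(W, u) = -33 - 2*u (A(W, u) = -27 + (-6 - 2*u) = -33 - 2*u)
A(n, 51) + f(-41, -27) = (-33 - 2*51) + 16 = (-33 - 102) + 16 = -135 + 16 = -119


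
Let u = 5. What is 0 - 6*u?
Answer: -30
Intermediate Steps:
0 - 6*u = 0 - 6*5 = 0 - 30 = -30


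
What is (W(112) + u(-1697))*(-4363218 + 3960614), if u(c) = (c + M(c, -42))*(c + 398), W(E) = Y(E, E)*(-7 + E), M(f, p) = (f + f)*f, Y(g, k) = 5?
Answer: 3011292260775816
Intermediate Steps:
M(f, p) = 2*f² (M(f, p) = (2*f)*f = 2*f²)
W(E) = -35 + 5*E (W(E) = 5*(-7 + E) = -35 + 5*E)
u(c) = (398 + c)*(c + 2*c²) (u(c) = (c + 2*c²)*(c + 398) = (c + 2*c²)*(398 + c) = (398 + c)*(c + 2*c²))
(W(112) + u(-1697))*(-4363218 + 3960614) = ((-35 + 5*112) - 1697*(398 + 2*(-1697)² + 797*(-1697)))*(-4363218 + 3960614) = ((-35 + 560) - 1697*(398 + 2*2879809 - 1352509))*(-402604) = (525 - 1697*(398 + 5759618 - 1352509))*(-402604) = (525 - 1697*4407507)*(-402604) = (525 - 7479539379)*(-402604) = -7479538854*(-402604) = 3011292260775816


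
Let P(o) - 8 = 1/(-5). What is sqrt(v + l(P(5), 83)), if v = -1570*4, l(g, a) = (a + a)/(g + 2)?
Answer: I*sqrt(306890)/7 ≈ 79.14*I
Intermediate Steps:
P(o) = 39/5 (P(o) = 8 + 1/(-5) = 8 - 1/5 = 39/5)
l(g, a) = 2*a/(2 + g) (l(g, a) = (2*a)/(2 + g) = 2*a/(2 + g))
v = -6280
sqrt(v + l(P(5), 83)) = sqrt(-6280 + 2*83/(2 + 39/5)) = sqrt(-6280 + 2*83/(49/5)) = sqrt(-6280 + 2*83*(5/49)) = sqrt(-6280 + 830/49) = sqrt(-306890/49) = I*sqrt(306890)/7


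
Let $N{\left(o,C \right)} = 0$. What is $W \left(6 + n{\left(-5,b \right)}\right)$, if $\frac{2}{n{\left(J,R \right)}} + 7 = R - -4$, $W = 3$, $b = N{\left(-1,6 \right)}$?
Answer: $16$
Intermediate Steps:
$b = 0$
$n{\left(J,R \right)} = \frac{2}{-3 + R}$ ($n{\left(J,R \right)} = \frac{2}{-7 + \left(R - -4\right)} = \frac{2}{-7 + \left(R + 4\right)} = \frac{2}{-7 + \left(4 + R\right)} = \frac{2}{-3 + R}$)
$W \left(6 + n{\left(-5,b \right)}\right) = 3 \left(6 + \frac{2}{-3 + 0}\right) = 3 \left(6 + \frac{2}{-3}\right) = 3 \left(6 + 2 \left(- \frac{1}{3}\right)\right) = 3 \left(6 - \frac{2}{3}\right) = 3 \cdot \frac{16}{3} = 16$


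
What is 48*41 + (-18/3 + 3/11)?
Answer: 21585/11 ≈ 1962.3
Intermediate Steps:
48*41 + (-18/3 + 3/11) = 1968 + (-18*1/3 + 3*(1/11)) = 1968 + (-6 + 3/11) = 1968 - 63/11 = 21585/11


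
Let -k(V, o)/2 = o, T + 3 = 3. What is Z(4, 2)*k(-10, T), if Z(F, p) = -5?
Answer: 0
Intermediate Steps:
T = 0 (T = -3 + 3 = 0)
k(V, o) = -2*o
Z(4, 2)*k(-10, T) = -(-10)*0 = -5*0 = 0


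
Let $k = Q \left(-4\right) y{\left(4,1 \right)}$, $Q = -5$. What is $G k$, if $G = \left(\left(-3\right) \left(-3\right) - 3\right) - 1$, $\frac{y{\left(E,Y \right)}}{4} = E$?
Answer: $1600$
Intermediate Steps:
$y{\left(E,Y \right)} = 4 E$
$G = 5$ ($G = \left(9 - 3\right) - 1 = 6 - 1 = 5$)
$k = 320$ ($k = \left(-5\right) \left(-4\right) 4 \cdot 4 = 20 \cdot 16 = 320$)
$G k = 5 \cdot 320 = 1600$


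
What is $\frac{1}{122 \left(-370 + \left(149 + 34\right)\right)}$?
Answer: $- \frac{1}{22814} \approx -4.3833 \cdot 10^{-5}$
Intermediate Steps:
$\frac{1}{122 \left(-370 + \left(149 + 34\right)\right)} = \frac{1}{122 \left(-370 + 183\right)} = \frac{1}{122 \left(-187\right)} = \frac{1}{-22814} = - \frac{1}{22814}$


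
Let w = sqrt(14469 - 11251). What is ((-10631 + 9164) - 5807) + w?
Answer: -7274 + sqrt(3218) ≈ -7217.3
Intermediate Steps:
w = sqrt(3218) ≈ 56.727
((-10631 + 9164) - 5807) + w = ((-10631 + 9164) - 5807) + sqrt(3218) = (-1467 - 5807) + sqrt(3218) = -7274 + sqrt(3218)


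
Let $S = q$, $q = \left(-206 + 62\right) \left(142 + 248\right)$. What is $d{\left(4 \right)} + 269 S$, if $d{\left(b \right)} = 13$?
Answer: $-15107027$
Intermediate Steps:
$q = -56160$ ($q = \left(-144\right) 390 = -56160$)
$S = -56160$
$d{\left(4 \right)} + 269 S = 13 + 269 \left(-56160\right) = 13 - 15107040 = -15107027$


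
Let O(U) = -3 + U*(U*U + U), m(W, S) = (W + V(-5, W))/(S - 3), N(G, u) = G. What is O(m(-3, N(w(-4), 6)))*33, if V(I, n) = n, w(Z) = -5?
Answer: -4257/64 ≈ -66.516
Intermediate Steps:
m(W, S) = 2*W/(-3 + S) (m(W, S) = (W + W)/(S - 3) = (2*W)/(-3 + S) = 2*W/(-3 + S))
O(U) = -3 + U*(U + U²) (O(U) = -3 + U*(U² + U) = -3 + U*(U + U²))
O(m(-3, N(w(-4), 6)))*33 = (-3 + (2*(-3)/(-3 - 5))² + (2*(-3)/(-3 - 5))³)*33 = (-3 + (2*(-3)/(-8))² + (2*(-3)/(-8))³)*33 = (-3 + (2*(-3)*(-⅛))² + (2*(-3)*(-⅛))³)*33 = (-3 + (¾)² + (¾)³)*33 = (-3 + 9/16 + 27/64)*33 = -129/64*33 = -4257/64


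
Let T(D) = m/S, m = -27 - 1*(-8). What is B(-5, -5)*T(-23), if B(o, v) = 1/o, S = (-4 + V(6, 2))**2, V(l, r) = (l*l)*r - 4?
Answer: 19/20480 ≈ 0.00092773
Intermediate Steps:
m = -19 (m = -27 + 8 = -19)
V(l, r) = -4 + r*l**2 (V(l, r) = l**2*r - 4 = r*l**2 - 4 = -4 + r*l**2)
S = 4096 (S = (-4 + (-4 + 2*6**2))**2 = (-4 + (-4 + 2*36))**2 = (-4 + (-4 + 72))**2 = (-4 + 68)**2 = 64**2 = 4096)
T(D) = -19/4096
B(-5, -5)*T(-23) = -19/4096/(-5) = -1/5*(-19/4096) = 19/20480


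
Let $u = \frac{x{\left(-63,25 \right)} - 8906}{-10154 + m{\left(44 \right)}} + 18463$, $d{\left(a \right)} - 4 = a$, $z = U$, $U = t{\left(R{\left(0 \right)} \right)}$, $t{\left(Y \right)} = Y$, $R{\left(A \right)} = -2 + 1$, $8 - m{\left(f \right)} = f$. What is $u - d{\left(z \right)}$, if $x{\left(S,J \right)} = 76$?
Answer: $\frac{18811623}{1019} \approx 18461.0$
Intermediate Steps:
$m{\left(f \right)} = 8 - f$
$R{\left(A \right)} = -1$
$U = -1$
$z = -1$
$d{\left(a \right)} = 4 + a$
$u = \frac{18814680}{1019}$ ($u = \frac{76 - 8906}{-10154 + \left(8 - 44\right)} + 18463 = - \frac{8830}{-10154 + \left(8 - 44\right)} + 18463 = - \frac{8830}{-10154 - 36} + 18463 = - \frac{8830}{-10190} + 18463 = \left(-8830\right) \left(- \frac{1}{10190}\right) + 18463 = \frac{883}{1019} + 18463 = \frac{18814680}{1019} \approx 18464.0$)
$u - d{\left(z \right)} = \frac{18814680}{1019} - \left(4 - 1\right) = \frac{18814680}{1019} - 3 = \frac{18811623}{1019}$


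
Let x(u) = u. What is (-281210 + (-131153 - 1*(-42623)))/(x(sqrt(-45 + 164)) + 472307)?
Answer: -17463079018/22307390213 + 36974*sqrt(119)/22307390213 ≈ -0.78282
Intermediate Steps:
(-281210 + (-131153 - 1*(-42623)))/(x(sqrt(-45 + 164)) + 472307) = (-281210 + (-131153 - 1*(-42623)))/(sqrt(-45 + 164) + 472307) = (-281210 + (-131153 + 42623))/(sqrt(119) + 472307) = (-281210 - 88530)/(472307 + sqrt(119)) = -369740/(472307 + sqrt(119))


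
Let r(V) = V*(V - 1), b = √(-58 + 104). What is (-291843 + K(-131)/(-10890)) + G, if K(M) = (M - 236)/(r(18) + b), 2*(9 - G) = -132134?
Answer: -12783367779411/56621950 - 367*√46/1019195100 ≈ -2.2577e+5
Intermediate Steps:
b = √46 ≈ 6.7823
r(V) = V*(-1 + V)
G = 66076 (G = 9 - ½*(-132134) = 9 + 66067 = 66076)
K(M) = (-236 + M)/(306 + √46) (K(M) = (M - 236)/(18*(-1 + 18) + √46) = (-236 + M)/(18*17 + √46) = (-236 + M)/(306 + √46))
(-291843 + K(-131)/(-10890)) + G = (-291843 + ((-236 - 131)/(306 + √46))/(-10890)) + 66076 = (-291843 + (-367/(306 + √46))*(-1/10890)) + 66076 = (-291843 - 367/(306 + √46)*(-1/10890)) + 66076 = (-291843 + 367/(10890*(306 + √46))) + 66076 = -225767 + 367/(10890*(306 + √46))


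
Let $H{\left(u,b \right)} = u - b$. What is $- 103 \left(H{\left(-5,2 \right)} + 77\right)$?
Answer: $-7210$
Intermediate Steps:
$- 103 \left(H{\left(-5,2 \right)} + 77\right) = - 103 \left(\left(-5 - 2\right) + 77\right) = - 103 \left(-7 + 77\right) = \left(-103\right) 70 = -7210$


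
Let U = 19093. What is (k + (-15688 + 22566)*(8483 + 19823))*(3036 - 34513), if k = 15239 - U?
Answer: -6128093890278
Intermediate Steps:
k = -3854 (k = 15239 - 1*19093 = 15239 - 19093 = -3854)
(k + (-15688 + 22566)*(8483 + 19823))*(3036 - 34513) = (-3854 + (-15688 + 22566)*(8483 + 19823))*(3036 - 34513) = (-3854 + 6878*28306)*(-31477) = (-3854 + 194688668)*(-31477) = 194684814*(-31477) = -6128093890278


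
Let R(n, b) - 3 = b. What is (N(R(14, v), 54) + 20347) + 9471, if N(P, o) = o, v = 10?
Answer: 29872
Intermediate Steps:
R(n, b) = 3 + b
(N(R(14, v), 54) + 20347) + 9471 = (54 + 20347) + 9471 = 20401 + 9471 = 29872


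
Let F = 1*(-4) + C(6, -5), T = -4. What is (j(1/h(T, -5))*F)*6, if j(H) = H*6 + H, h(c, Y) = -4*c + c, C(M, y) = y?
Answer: -63/2 ≈ -31.500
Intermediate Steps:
h(c, Y) = -3*c
F = -9 (F = 1*(-4) - 5 = -4 - 5 = -9)
j(H) = 7*H (j(H) = 6*H + H = 7*H)
(j(1/h(T, -5))*F)*6 = ((7/((-3*(-4))))*(-9))*6 = ((7/12)*(-9))*6 = -21/4*6 = -63/2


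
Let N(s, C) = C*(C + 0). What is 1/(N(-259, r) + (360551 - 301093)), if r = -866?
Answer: 1/809414 ≈ 1.2355e-6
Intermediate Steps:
N(s, C) = C² (N(s, C) = C*C = C²)
1/(N(-259, r) + (360551 - 301093)) = 1/((-866)² + (360551 - 301093)) = 1/(749956 + 59458) = 1/809414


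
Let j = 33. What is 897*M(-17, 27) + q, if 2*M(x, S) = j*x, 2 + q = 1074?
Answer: -501073/2 ≈ -2.5054e+5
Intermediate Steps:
q = 1072 (q = -2 + 1074 = 1072)
M(x, S) = 33*x/2 (M(x, S) = (33*x)/2 = 33*x/2)
897*M(-17, 27) + q = 897*((33/2)*(-17)) + 1072 = 897*(-561/2) + 1072 = -503217/2 + 1072 = -501073/2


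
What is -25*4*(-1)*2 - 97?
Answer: 103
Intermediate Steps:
-25*4*(-1)*2 - 97 = -(-100)*2 - 97 = -25*(-8) - 97 = 200 - 97 = 103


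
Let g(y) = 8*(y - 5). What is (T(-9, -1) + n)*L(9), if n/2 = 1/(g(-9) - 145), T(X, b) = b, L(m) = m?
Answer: -2331/257 ≈ -9.0700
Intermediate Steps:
g(y) = -40 + 8*y (g(y) = 8*(-5 + y) = -40 + 8*y)
n = -2/257 (n = 2/((-40 + 8*(-9)) - 145) = 2/((-40 - 72) - 145) = 2/(-112 - 145) = 2/(-257) = 2*(-1/257) = -2/257 ≈ -0.0077821)
(T(-9, -1) + n)*L(9) = (-1 - 2/257)*9 = -259/257*9 = -2331/257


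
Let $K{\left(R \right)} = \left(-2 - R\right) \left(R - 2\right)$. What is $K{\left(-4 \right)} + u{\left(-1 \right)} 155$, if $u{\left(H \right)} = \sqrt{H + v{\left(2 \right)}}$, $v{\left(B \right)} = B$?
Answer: $143$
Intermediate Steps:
$u{\left(H \right)} = \sqrt{2 + H}$ ($u{\left(H \right)} = \sqrt{H + 2} = \sqrt{2 + H}$)
$K{\left(R \right)} = \left(-2 + R\right) \left(-2 - R\right)$ ($K{\left(R \right)} = \left(-2 - R\right) \left(-2 + R\right) = \left(-2 + R\right) \left(-2 - R\right)$)
$K{\left(-4 \right)} + u{\left(-1 \right)} 155 = \left(4 - \left(-4\right)^{2}\right) + \sqrt{2 - 1} \cdot 155 = \left(4 - 16\right) + \sqrt{1} \cdot 155 = \left(4 - 16\right) + 1 \cdot 155 = -12 + 155 = 143$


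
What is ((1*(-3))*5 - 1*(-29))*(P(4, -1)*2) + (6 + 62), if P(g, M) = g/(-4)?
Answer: 40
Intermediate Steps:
P(g, M) = -g/4 (P(g, M) = g*(-¼) = -g/4)
((1*(-3))*5 - 1*(-29))*(P(4, -1)*2) + (6 + 62) = ((1*(-3))*5 - 1*(-29))*(-¼*4*2) + (6 + 62) = (-3*5 + 29)*(-1*2) + 68 = (-15 + 29)*(-2) + 68 = 14*(-2) + 68 = -28 + 68 = 40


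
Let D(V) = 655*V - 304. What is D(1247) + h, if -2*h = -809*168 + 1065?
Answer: 1767809/2 ≈ 8.8390e+5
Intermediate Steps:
D(V) = -304 + 655*V
h = 134847/2 (h = -(-809*168 + 1065)/2 = -(-135912 + 1065)/2 = -½*(-134847) = 134847/2 ≈ 67424.)
D(1247) + h = (-304 + 655*1247) + 134847/2 = (-304 + 816785) + 134847/2 = 816481 + 134847/2 = 1767809/2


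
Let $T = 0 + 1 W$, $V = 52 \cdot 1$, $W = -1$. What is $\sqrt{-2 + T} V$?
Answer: $52 i \sqrt{3} \approx 90.067 i$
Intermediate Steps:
$V = 52$
$T = -1$ ($T = 0 + 1 \left(-1\right) = 0 - 1 = -1$)
$\sqrt{-2 + T} V = \sqrt{-2 - 1} \cdot 52 = \sqrt{-3} \cdot 52 = i \sqrt{3} \cdot 52 = 52 i \sqrt{3}$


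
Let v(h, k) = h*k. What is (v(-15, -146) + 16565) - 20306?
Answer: -1551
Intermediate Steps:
(v(-15, -146) + 16565) - 20306 = (-15*(-146) + 16565) - 20306 = (2190 + 16565) - 20306 = 18755 - 20306 = -1551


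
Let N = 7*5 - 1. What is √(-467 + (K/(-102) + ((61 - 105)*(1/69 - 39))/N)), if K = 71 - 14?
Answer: I*√2295638418/2346 ≈ 20.423*I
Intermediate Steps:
K = 57
N = 34 (N = 35 - 1 = 34)
√(-467 + (K/(-102) + ((61 - 105)*(1/69 - 39))/N)) = √(-467 + (57/(-102) + ((61 - 105)*(1/69 - 39))/34)) = √(-467 + (57*(-1/102) - 44*(1/69 - 39)*(1/34))) = √(-467 + (-19/34 - 44*(-2690/69)*(1/34))) = √(-467 + (-19/34 + (118360/69)*(1/34))) = √(-467 + (-19/34 + 59180/1173)) = √(-467 + 117049/2346) = √(-978533/2346) = I*√2295638418/2346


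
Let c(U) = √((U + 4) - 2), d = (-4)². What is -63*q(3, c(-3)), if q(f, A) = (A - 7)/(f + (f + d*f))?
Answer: 49/6 - 7*I/6 ≈ 8.1667 - 1.1667*I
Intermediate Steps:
d = 16
c(U) = √(2 + U) (c(U) = √((4 + U) - 2) = √(2 + U))
q(f, A) = (-7 + A)/(18*f) (q(f, A) = (A - 7)/(f + (f + 16*f)) = (-7 + A)/(f + 17*f) = (-7 + A)/((18*f)) = (-7 + A)*(1/(18*f)) = (-7 + A)/(18*f))
-63*q(3, c(-3)) = -7*(-7 + √(2 - 3))/(2*3) = -7*(-7 + √(-1))/(2*3) = -7*(-7 + I)/(2*3) = -63*(-7/54 + I/54) = 49/6 - 7*I/6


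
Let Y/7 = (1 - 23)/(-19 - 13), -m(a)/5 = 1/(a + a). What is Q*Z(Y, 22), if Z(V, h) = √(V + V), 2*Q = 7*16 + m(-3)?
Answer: 677*√154/48 ≈ 175.03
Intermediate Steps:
m(a) = -5/(2*a) (m(a) = -5/(a + a) = -5*1/(2*a) = -5/(2*a))
Q = 677/12 (Q = (7*16 - 5/2/(-3))/2 = (112 - 5/2*(-⅓))/2 = (112 + ⅚)/2 = (½)*(677/6) = 677/12 ≈ 56.417)
Y = 77/16 (Y = 7*((1 - 23)/(-19 - 13)) = 7*(-22/(-32)) = 7*(-22*(-1/32)) = 7*(11/16) = 77/16 ≈ 4.8125)
Z(V, h) = √2*√V (Z(V, h) = √(2*V) = √2*√V)
Q*Z(Y, 22) = 677*(√2*√(77/16))/12 = 677*(√2*(√77/4))/12 = 677*(√154/4)/12 = 677*√154/48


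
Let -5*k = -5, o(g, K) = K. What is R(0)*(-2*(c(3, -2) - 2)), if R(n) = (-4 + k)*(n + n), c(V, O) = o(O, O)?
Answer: 0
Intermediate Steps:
c(V, O) = O
k = 1 (k = -⅕*(-5) = 1)
R(n) = -6*n (R(n) = (-4 + 1)*(n + n) = -6*n)
R(0)*(-2*(c(3, -2) - 2)) = (-6*0)*(-2*(-2 - 2)) = 0*(-2*(-4)) = 0*8 = 0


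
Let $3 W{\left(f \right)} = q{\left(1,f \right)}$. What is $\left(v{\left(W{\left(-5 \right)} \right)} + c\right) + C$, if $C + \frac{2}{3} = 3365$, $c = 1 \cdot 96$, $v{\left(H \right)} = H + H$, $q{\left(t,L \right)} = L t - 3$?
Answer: $3455$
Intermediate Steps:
$q{\left(t,L \right)} = -3 + L t$
$W{\left(f \right)} = -1 + \frac{f}{3}$ ($W{\left(f \right)} = \frac{-3 + f 1}{3} = \frac{-3 + f}{3} = -1 + \frac{f}{3}$)
$v{\left(H \right)} = 2 H$
$c = 96$
$C = \frac{10093}{3}$ ($C = - \frac{2}{3} + 3365 = \frac{10093}{3} \approx 3364.3$)
$\left(v{\left(W{\left(-5 \right)} \right)} + c\right) + C = \left(2 \left(-1 + \frac{1}{3} \left(-5\right)\right) + 96\right) + \frac{10093}{3} = \left(2 \left(-1 - \frac{5}{3}\right) + 96\right) + \frac{10093}{3} = \left(2 \left(- \frac{8}{3}\right) + 96\right) + \frac{10093}{3} = \left(- \frac{16}{3} + 96\right) + \frac{10093}{3} = \frac{272}{3} + \frac{10093}{3} = 3455$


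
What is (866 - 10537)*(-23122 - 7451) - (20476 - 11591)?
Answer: 295662598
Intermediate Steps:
(866 - 10537)*(-23122 - 7451) - (20476 - 11591) = -9671*(-30573) - 1*8885 = 295671483 - 8885 = 295662598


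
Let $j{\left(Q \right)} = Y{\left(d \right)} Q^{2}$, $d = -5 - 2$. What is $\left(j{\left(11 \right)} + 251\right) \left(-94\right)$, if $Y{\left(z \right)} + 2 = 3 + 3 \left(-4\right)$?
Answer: $101520$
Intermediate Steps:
$d = -7$
$Y{\left(z \right)} = -11$ ($Y{\left(z \right)} = -2 + \left(3 + 3 \left(-4\right)\right) = -2 + \left(3 - 12\right) = -2 - 9 = -11$)
$j{\left(Q \right)} = - 11 Q^{2}$
$\left(j{\left(11 \right)} + 251\right) \left(-94\right) = \left(- 11 \cdot 11^{2} + 251\right) \left(-94\right) = \left(\left(-11\right) 121 + 251\right) \left(-94\right) = \left(-1331 + 251\right) \left(-94\right) = \left(-1080\right) \left(-94\right) = 101520$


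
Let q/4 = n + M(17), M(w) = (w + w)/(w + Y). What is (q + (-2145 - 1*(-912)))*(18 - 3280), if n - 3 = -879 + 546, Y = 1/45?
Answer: 3179598618/383 ≈ 8.3018e+6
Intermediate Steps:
Y = 1/45 ≈ 0.022222
M(w) = 2*w/(1/45 + w) (M(w) = (w + w)/(w + 1/45) = (2*w)/(1/45 + w) = 2*w/(1/45 + w))
n = -330 (n = 3 + (-879 + 546) = 3 - 333 = -330)
q = -502500/383 (q = 4*(-330 + 90*17/(1 + 45*17)) = 4*(-330 + 90*17/(1 + 765)) = 4*(-330 + 90*17/766) = 4*(-330 + 90*17*(1/766)) = 4*(-330 + 765/383) = 4*(-125625/383) = -502500/383 ≈ -1312.0)
(q + (-2145 - 1*(-912)))*(18 - 3280) = (-502500/383 + (-2145 - 1*(-912)))*(18 - 3280) = (-502500/383 + (-2145 + 912))*(-3262) = (-502500/383 - 1233)*(-3262) = -974739/383*(-3262) = 3179598618/383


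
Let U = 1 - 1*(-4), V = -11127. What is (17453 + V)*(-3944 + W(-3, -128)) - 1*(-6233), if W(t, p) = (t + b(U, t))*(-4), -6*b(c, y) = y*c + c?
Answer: -74729317/3 ≈ -2.4910e+7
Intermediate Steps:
U = 5 (U = 1 + 4 = 5)
b(c, y) = -c/6 - c*y/6 (b(c, y) = -(y*c + c)/6 = -(c*y + c)/6 = -(c + c*y)/6 = -c/6 - c*y/6)
W(t, p) = 10/3 - 2*t/3 (W(t, p) = (t - ⅙*5*(1 + t))*(-4) = (t + (-⅚ - 5*t/6))*(-4) = (-⅚ + t/6)*(-4) = 10/3 - 2*t/3)
(17453 + V)*(-3944 + W(-3, -128)) - 1*(-6233) = (17453 - 11127)*(-3944 + (10/3 - ⅔*(-3))) - 1*(-6233) = 6326*(-3944 + (10/3 + 2)) + 6233 = 6326*(-3944 + 16/3) + 6233 = 6326*(-11816/3) + 6233 = -74748016/3 + 6233 = -74729317/3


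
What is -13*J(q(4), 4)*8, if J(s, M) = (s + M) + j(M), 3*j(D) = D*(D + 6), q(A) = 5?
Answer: -6968/3 ≈ -2322.7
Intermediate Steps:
j(D) = D*(6 + D)/3 (j(D) = (D*(D + 6))/3 = (D*(6 + D))/3 = D*(6 + D)/3)
J(s, M) = M + s + M*(6 + M)/3 (J(s, M) = (s + M) + M*(6 + M)/3 = (M + s) + M*(6 + M)/3 = M + s + M*(6 + M)/3)
-13*J(q(4), 4)*8 = -13*(5 + 3*4 + (⅓)*4²)*8 = -13*(5 + 12 + (⅓)*16)*8 = -13*(5 + 12 + 16/3)*8 = -13*67/3*8 = -871/3*8 = -6968/3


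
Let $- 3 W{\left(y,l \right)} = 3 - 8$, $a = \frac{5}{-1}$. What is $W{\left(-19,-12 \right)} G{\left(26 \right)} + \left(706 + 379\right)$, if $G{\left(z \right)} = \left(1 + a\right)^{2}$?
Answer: $\frac{3335}{3} \approx 1111.7$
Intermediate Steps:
$a = -5$ ($a = 5 \left(-1\right) = -5$)
$G{\left(z \right)} = 16$ ($G{\left(z \right)} = \left(1 - 5\right)^{2} = \left(-4\right)^{2} = 16$)
$W{\left(y,l \right)} = \frac{5}{3}$ ($W{\left(y,l \right)} = - \frac{3 - 8}{3} = \left(- \frac{1}{3}\right) \left(-5\right) = \frac{5}{3}$)
$W{\left(-19,-12 \right)} G{\left(26 \right)} + \left(706 + 379\right) = \frac{5}{3} \cdot 16 + \left(706 + 379\right) = \frac{80}{3} + 1085 = \frac{3335}{3}$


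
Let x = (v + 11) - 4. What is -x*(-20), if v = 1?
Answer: 160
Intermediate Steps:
x = 8 (x = (1 + 11) - 4 = 12 - 4 = 8)
-x*(-20) = -1*8*(-20) = -8*(-20) = 160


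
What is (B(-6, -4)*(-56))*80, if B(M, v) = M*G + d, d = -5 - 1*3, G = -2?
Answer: -17920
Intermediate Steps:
d = -8 (d = -5 - 3 = -8)
B(M, v) = -8 - 2*M (B(M, v) = M*(-2) - 8 = -2*M - 8 = -8 - 2*M)
(B(-6, -4)*(-56))*80 = ((-8 - 2*(-6))*(-56))*80 = ((-8 + 12)*(-56))*80 = (4*(-56))*80 = -224*80 = -17920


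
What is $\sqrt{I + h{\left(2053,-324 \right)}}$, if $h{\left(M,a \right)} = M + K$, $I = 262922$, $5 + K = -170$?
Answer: $20 \sqrt{662} \approx 514.59$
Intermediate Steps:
$K = -175$ ($K = -5 - 170 = -175$)
$h{\left(M,a \right)} = -175 + M$ ($h{\left(M,a \right)} = M - 175 = -175 + M$)
$\sqrt{I + h{\left(2053,-324 \right)}} = \sqrt{262922 + \left(-175 + 2053\right)} = \sqrt{262922 + 1878} = \sqrt{264800} = 20 \sqrt{662}$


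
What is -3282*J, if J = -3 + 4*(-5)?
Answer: 75486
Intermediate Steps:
J = -23 (J = -3 - 20 = -23)
-3282*J = -3282*(-23) = 75486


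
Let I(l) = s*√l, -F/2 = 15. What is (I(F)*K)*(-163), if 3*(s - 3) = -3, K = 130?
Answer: -42380*I*√30 ≈ -2.3212e+5*I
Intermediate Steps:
s = 2 (s = 3 + (⅓)*(-3) = 3 - 1 = 2)
F = -30 (F = -2*15 = -30)
I(l) = 2*√l
(I(F)*K)*(-163) = ((2*√(-30))*130)*(-163) = ((2*(I*√30))*130)*(-163) = ((2*I*√30)*130)*(-163) = (260*I*√30)*(-163) = -42380*I*√30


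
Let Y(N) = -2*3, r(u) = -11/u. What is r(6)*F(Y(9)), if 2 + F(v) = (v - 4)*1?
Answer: 22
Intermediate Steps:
Y(N) = -6
F(v) = -6 + v (F(v) = -2 + (v - 4)*1 = -2 + (-4 + v)*1 = -2 + (-4 + v) = -6 + v)
r(6)*F(Y(9)) = (-11/6)*(-6 - 6) = -11*1/6*(-12) = -11/6*(-12) = 22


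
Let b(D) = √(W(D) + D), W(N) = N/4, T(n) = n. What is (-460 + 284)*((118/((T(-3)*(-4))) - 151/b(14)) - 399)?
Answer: 205480/3 + 26576*√70/35 ≈ 74846.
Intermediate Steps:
W(N) = N/4 (W(N) = N*(¼) = N/4)
b(D) = √5*√D/2 (b(D) = √(D/4 + D) = √(5*D/4) = √5*√D/2)
(-460 + 284)*((118/((T(-3)*(-4))) - 151/b(14)) - 399) = (-460 + 284)*((118/((-3*(-4))) - 151*√70/35) - 399) = -176*((118/12 - 151*√70/35) - 399) = -176*((118*(1/12) - 151*√70/35) - 399) = -176*((59/6 - 151*√70/35) - 399) = -176*(-2335/6 - 151*√70/35) = 205480/3 + 26576*√70/35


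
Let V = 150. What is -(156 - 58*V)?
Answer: 8544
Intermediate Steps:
-(156 - 58*V) = -(156 - 58*150) = -(156 - 8700) = -1*(-8544) = 8544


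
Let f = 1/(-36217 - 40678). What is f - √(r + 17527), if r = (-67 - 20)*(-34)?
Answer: -1/76895 - √20485 ≈ -143.13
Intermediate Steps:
r = 2958 (r = -87*(-34) = 2958)
f = -1/76895 (f = 1/(-76895) = -1/76895 ≈ -1.3005e-5)
f - √(r + 17527) = -1/76895 - √(2958 + 17527) = -1/76895 - √20485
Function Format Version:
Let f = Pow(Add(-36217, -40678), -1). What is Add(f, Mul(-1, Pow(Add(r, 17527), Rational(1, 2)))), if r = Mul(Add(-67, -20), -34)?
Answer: Add(Rational(-1, 76895), Mul(-1, Pow(20485, Rational(1, 2)))) ≈ -143.13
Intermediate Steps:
r = 2958 (r = Mul(-87, -34) = 2958)
f = Rational(-1, 76895) (f = Pow(-76895, -1) = Rational(-1, 76895) ≈ -1.3005e-5)
Add(f, Mul(-1, Pow(Add(r, 17527), Rational(1, 2)))) = Add(Rational(-1, 76895), Mul(-1, Pow(Add(2958, 17527), Rational(1, 2)))) = Add(Rational(-1, 76895), Mul(-1, Pow(20485, Rational(1, 2))))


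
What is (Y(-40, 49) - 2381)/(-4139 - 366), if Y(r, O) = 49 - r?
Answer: 2292/4505 ≈ 0.50877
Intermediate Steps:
(Y(-40, 49) - 2381)/(-4139 - 366) = ((49 - 1*(-40)) - 2381)/(-4139 - 366) = ((49 + 40) - 2381)/(-4505) = (89 - 2381)*(-1/4505) = -2292*(-1/4505) = 2292/4505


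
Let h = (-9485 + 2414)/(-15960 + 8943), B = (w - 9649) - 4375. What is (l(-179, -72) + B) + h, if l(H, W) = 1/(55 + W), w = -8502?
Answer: -895663608/39763 ≈ -22525.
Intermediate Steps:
B = -22526 (B = (-8502 - 9649) - 4375 = -18151 - 4375 = -22526)
h = 2357/2339 (h = -7071/(-7017) = -7071*(-1/7017) = 2357/2339 ≈ 1.0077)
(l(-179, -72) + B) + h = (1/(55 - 72) - 22526) + 2357/2339 = (1/(-17) - 22526) + 2357/2339 = (-1/17 - 22526) + 2357/2339 = -382943/17 + 2357/2339 = -895663608/39763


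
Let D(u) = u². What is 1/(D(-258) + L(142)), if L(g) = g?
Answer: 1/66706 ≈ 1.4991e-5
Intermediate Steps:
1/(D(-258) + L(142)) = 1/((-258)² + 142) = 1/(66564 + 142) = 1/66706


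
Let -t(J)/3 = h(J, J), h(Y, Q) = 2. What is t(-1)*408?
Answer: -2448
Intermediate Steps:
t(J) = -6 (t(J) = -3*2 = -6)
t(-1)*408 = -6*408 = -2448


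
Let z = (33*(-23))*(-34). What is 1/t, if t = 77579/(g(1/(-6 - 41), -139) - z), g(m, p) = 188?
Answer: -25618/77579 ≈ -0.33022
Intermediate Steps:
z = 25806 (z = -759*(-34) = 25806)
t = -77579/25618 (t = 77579/(188 - 1*25806) = 77579/(188 - 25806) = 77579/(-25618) = 77579*(-1/25618) = -77579/25618 ≈ -3.0283)
1/t = 1/(-77579/25618) = -25618/77579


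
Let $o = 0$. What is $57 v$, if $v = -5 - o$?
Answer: $-285$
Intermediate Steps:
$v = -5$ ($v = -5 - 0 = -5 + 0 = -5$)
$57 v = 57 \left(-5\right) = -285$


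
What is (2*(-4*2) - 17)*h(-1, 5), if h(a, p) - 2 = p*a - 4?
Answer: 231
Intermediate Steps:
h(a, p) = -2 + a*p (h(a, p) = 2 + (p*a - 4) = 2 + (a*p - 4) = 2 + (-4 + a*p) = -2 + a*p)
(2*(-4*2) - 17)*h(-1, 5) = (2*(-4*2) - 17)*(-2 - 1*5) = (2*(-8) - 17)*(-2 - 5) = (-16 - 17)*(-7) = -33*(-7) = 231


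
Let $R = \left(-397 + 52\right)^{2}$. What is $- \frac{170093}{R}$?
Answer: $- \frac{170093}{119025} \approx -1.4291$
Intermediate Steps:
$R = 119025$ ($R = \left(-345\right)^{2} = 119025$)
$- \frac{170093}{R} = - \frac{170093}{119025}$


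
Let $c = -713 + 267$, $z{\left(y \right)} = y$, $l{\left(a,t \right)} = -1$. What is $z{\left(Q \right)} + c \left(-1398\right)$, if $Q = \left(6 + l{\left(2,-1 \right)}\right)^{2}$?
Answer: $623533$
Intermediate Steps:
$Q = 25$ ($Q = \left(6 - 1\right)^{2} = 5^{2} = 25$)
$c = -446$
$z{\left(Q \right)} + c \left(-1398\right) = 25 - -623508 = 25 + 623508 = 623533$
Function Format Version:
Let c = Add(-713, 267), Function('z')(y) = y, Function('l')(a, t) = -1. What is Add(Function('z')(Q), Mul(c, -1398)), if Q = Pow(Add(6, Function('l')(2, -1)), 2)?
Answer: 623533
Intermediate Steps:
Q = 25 (Q = Pow(Add(6, -1), 2) = Pow(5, 2) = 25)
c = -446
Add(Function('z')(Q), Mul(c, -1398)) = Add(25, Mul(-446, -1398)) = Add(25, 623508) = 623533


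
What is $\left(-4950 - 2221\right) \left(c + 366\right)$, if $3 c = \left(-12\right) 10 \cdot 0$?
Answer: $-2624586$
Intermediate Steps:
$c = 0$ ($c = \frac{\left(-12\right) 10 \cdot 0}{3} = \frac{\left(-120\right) 0}{3} = \frac{1}{3} \cdot 0 = 0$)
$\left(-4950 - 2221\right) \left(c + 366\right) = \left(-4950 - 2221\right) \left(0 + 366\right) = \left(-7171\right) 366 = -2624586$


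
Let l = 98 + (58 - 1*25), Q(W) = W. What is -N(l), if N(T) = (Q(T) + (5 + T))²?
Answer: -71289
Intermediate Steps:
l = 131 (l = 98 + (58 - 25) = 98 + 33 = 131)
N(T) = (5 + 2*T)² (N(T) = (T + (5 + T))² = (5 + 2*T)²)
-N(l) = -(5 + 2*131)² = -(5 + 262)² = -1*267² = -1*71289 = -71289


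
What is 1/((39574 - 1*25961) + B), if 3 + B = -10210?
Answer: 1/3400 ≈ 0.00029412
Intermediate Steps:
B = -10213 (B = -3 - 10210 = -10213)
1/((39574 - 1*25961) + B) = 1/((39574 - 1*25961) - 10213) = 1/((39574 - 25961) - 10213) = 1/(13613 - 10213) = 1/3400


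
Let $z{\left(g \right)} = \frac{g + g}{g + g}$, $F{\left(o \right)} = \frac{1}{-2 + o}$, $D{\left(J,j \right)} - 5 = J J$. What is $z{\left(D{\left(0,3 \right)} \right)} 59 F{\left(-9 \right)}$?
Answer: $- \frac{59}{11} \approx -5.3636$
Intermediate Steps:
$D{\left(J,j \right)} = 5 + J^{2}$ ($D{\left(J,j \right)} = 5 + J J = 5 + J^{2}$)
$z{\left(g \right)} = 1$ ($z{\left(g \right)} = \frac{2 g}{2 g} = 2 g \frac{1}{2 g} = 1$)
$z{\left(D{\left(0,3 \right)} \right)} 59 F{\left(-9 \right)} = \frac{1 \cdot 59}{-2 - 9} = \frac{59}{-11} = 59 \left(- \frac{1}{11}\right) = - \frac{59}{11}$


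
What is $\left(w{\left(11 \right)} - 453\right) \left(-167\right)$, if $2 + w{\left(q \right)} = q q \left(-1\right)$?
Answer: $96192$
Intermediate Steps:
$w{\left(q \right)} = -2 - q^{2}$ ($w{\left(q \right)} = -2 + q q \left(-1\right) = -2 + q^{2} \left(-1\right) = -2 - q^{2}$)
$\left(w{\left(11 \right)} - 453\right) \left(-167\right) = \left(\left(-2 - 11^{2}\right) - 453\right) \left(-167\right) = \left(\left(-2 - 121\right) - 453\right) \left(-167\right) = \left(-123 - 453\right) \left(-167\right) = \left(-576\right) \left(-167\right) = 96192$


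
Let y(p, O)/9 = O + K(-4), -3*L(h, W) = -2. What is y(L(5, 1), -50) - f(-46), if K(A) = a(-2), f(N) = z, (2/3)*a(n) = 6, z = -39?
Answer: -330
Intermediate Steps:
a(n) = 9 (a(n) = (3/2)*6 = 9)
f(N) = -39
K(A) = 9
L(h, W) = ⅔ (L(h, W) = -⅓*(-2) = ⅔)
y(p, O) = 81 + 9*O (y(p, O) = 9*(O + 9) = 9*(9 + O) = 81 + 9*O)
y(L(5, 1), -50) - f(-46) = (81 + 9*(-50)) - 1*(-39) = (81 - 450) + 39 = -369 + 39 = -330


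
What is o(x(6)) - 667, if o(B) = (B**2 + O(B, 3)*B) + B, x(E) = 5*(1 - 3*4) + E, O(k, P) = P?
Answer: 1538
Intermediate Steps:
x(E) = -55 + E (x(E) = 5*(1 - 12) + E = 5*(-11) + E = -55 + E)
o(B) = B**2 + 4*B (o(B) = (B**2 + 3*B) + B = B**2 + 4*B)
o(x(6)) - 667 = (-55 + 6)*(4 + (-55 + 6)) - 667 = -49*(4 - 49) - 667 = -49*(-45) - 667 = 2205 - 667 = 1538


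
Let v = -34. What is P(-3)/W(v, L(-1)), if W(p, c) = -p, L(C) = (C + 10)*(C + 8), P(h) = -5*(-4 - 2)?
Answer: 15/17 ≈ 0.88235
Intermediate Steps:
P(h) = 30 (P(h) = -5*(-6) = 30)
L(C) = (8 + C)*(10 + C) (L(C) = (10 + C)*(8 + C) = (8 + C)*(10 + C))
P(-3)/W(v, L(-1)) = 30/((-1*(-34))) = 30/34 = 30*(1/34) = 15/17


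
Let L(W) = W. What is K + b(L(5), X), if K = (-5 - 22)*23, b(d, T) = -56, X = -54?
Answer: -677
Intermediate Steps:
K = -621 (K = -27*23 = -621)
K + b(L(5), X) = -621 - 56 = -677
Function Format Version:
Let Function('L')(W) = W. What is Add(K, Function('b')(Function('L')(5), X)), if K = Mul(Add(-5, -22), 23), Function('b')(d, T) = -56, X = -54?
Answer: -677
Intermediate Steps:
K = -621 (K = Mul(-27, 23) = -621)
Add(K, Function('b')(Function('L')(5), X)) = Add(-621, -56) = -677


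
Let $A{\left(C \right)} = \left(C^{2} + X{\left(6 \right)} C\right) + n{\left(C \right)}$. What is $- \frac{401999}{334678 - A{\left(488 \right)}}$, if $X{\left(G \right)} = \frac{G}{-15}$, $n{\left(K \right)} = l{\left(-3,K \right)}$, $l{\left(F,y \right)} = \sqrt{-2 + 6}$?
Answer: $- \frac{2009995}{483636} \approx -4.156$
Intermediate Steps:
$l{\left(F,y \right)} = 2$ ($l{\left(F,y \right)} = \sqrt{4} = 2$)
$n{\left(K \right)} = 2$
$X{\left(G \right)} = - \frac{G}{15}$ ($X{\left(G \right)} = G \left(- \frac{1}{15}\right) = - \frac{G}{15}$)
$A{\left(C \right)} = 2 + C^{2} - \frac{2 C}{5}$ ($A{\left(C \right)} = \left(C^{2} + \left(- \frac{1}{15}\right) 6 C\right) + 2 = \left(C^{2} - \frac{2 C}{5}\right) + 2 = 2 + C^{2} - \frac{2 C}{5}$)
$- \frac{401999}{334678 - A{\left(488 \right)}} = - \frac{401999}{334678 - \left(2 + 488^{2} - \frac{976}{5}\right)} = - \frac{401999}{334678 - \left(2 + 238144 - \frac{976}{5}\right)} = - \frac{401999}{334678 - \frac{1189754}{5}} = - \frac{401999}{\frac{483636}{5}} = \left(-401999\right) \frac{5}{483636} = - \frac{2009995}{483636}$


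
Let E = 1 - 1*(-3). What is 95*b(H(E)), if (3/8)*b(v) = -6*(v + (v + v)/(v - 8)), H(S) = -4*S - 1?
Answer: 118864/5 ≈ 23773.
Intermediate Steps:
E = 4 (E = 1 + 3 = 4)
H(S) = -1 - 4*S
b(v) = -16*v - 32*v/(-8 + v) (b(v) = 8*(-6*(v + (v + v)/(v - 8)))/3 = 8*(-6*(v + (2*v)/(-8 + v)))/3 = 8*(-6*(v + 2*v/(-8 + v)))/3 = 8*(-6*v - 12*v/(-8 + v))/3 = -16*v - 32*v/(-8 + v))
95*b(H(E)) = 95*(16*(-1 - 4*4)*(6 - (-1 - 4*4))/(-8 + (-1 - 4*4))) = 95*(16*(-1 - 16)*(6 - (-1 - 16))/(-8 + (-1 - 16))) = 95*(16*(-17)*(6 - 1*(-17))/(-8 - 17)) = 95*(16*(-17)*(6 + 17)/(-25)) = 95*(16*(-17)*(-1/25)*23) = 95*(6256/25) = 118864/5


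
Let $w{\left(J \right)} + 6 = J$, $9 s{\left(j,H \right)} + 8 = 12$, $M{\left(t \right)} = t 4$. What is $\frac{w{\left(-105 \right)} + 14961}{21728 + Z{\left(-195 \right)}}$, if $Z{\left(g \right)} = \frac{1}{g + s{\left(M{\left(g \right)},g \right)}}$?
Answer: $\frac{26002350}{38045719} \approx 0.68345$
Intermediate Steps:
$M{\left(t \right)} = 4 t$
$s{\left(j,H \right)} = \frac{4}{9}$ ($s{\left(j,H \right)} = - \frac{8}{9} + \frac{1}{9} \cdot 12 = - \frac{8}{9} + \frac{4}{3} = \frac{4}{9}$)
$w{\left(J \right)} = -6 + J$
$Z{\left(g \right)} = \frac{1}{\frac{4}{9} + g}$ ($Z{\left(g \right)} = \frac{1}{g + \frac{4}{9}} = \frac{1}{\frac{4}{9} + g}$)
$\frac{w{\left(-105 \right)} + 14961}{21728 + Z{\left(-195 \right)}} = \frac{\left(-6 - 105\right) + 14961}{21728 + \frac{9}{4 + 9 \left(-195\right)}} = \frac{-111 + 14961}{21728 + \frac{9}{4 - 1755}} = \frac{14850}{21728 + \frac{9}{-1751}} = \frac{14850}{21728 + 9 \left(- \frac{1}{1751}\right)} = \frac{14850}{21728 - \frac{9}{1751}} = \frac{14850}{\frac{38045719}{1751}} = 14850 \cdot \frac{1751}{38045719} = \frac{26002350}{38045719}$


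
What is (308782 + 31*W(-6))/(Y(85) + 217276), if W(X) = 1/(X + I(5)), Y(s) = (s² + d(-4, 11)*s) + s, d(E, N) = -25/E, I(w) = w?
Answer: 1235004/900469 ≈ 1.3715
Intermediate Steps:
Y(s) = s² + 29*s/4 (Y(s) = (s² + (-25/(-4))*s) + s = (s² + (-25*(-¼))*s) + s = (s² + 25*s/4) + s = s² + 29*s/4)
W(X) = 1/(5 + X) (W(X) = 1/(X + 5) = 1/(5 + X))
(308782 + 31*W(-6))/(Y(85) + 217276) = (308782 + 31/(5 - 6))/((¼)*85*(29 + 4*85) + 217276) = (308782 + 31/(-1))/((¼)*85*(29 + 340) + 217276) = (308782 + 31*(-1))/((¼)*85*369 + 217276) = (308782 - 31)/(31365/4 + 217276) = 308751/(900469/4) = 308751*(4/900469) = 1235004/900469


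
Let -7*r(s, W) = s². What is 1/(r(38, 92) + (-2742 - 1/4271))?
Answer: -29897/88144905 ≈ -0.00033918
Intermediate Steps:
r(s, W) = -s²/7
1/(r(38, 92) + (-2742 - 1/4271)) = 1/(-⅐*38² + (-2742 - 1/4271)) = 1/(-⅐*1444 + (-2742 - 1*1/4271)) = 1/(-1444/7 + (-2742 - 1/4271)) = 1/(-1444/7 - 11711083/4271) = 1/(-88144905/29897) = -29897/88144905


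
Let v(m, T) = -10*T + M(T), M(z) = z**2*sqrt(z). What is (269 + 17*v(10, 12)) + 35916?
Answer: 34145 + 4896*sqrt(3) ≈ 42625.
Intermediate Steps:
M(z) = z**(5/2)
v(m, T) = T**(5/2) - 10*T (v(m, T) = -10*T + T**(5/2) = T**(5/2) - 10*T)
(269 + 17*v(10, 12)) + 35916 = (269 + 17*(12**(5/2) - 10*12)) + 35916 = (269 + 17*(288*sqrt(3) - 120)) + 35916 = (269 + 17*(-120 + 288*sqrt(3))) + 35916 = (269 + (-2040 + 4896*sqrt(3))) + 35916 = (-1771 + 4896*sqrt(3)) + 35916 = 34145 + 4896*sqrt(3)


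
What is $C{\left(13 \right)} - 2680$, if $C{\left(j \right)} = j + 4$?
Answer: $-2663$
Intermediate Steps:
$C{\left(j \right)} = 4 + j$
$C{\left(13 \right)} - 2680 = \left(4 + 13\right) - 2680 = 17 - 2680 = -2663$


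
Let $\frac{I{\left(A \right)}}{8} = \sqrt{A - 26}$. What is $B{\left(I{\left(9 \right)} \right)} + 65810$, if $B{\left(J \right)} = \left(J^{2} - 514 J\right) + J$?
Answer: $64722 - 4104 i \sqrt{17} \approx 64722.0 - 16921.0 i$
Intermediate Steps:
$I{\left(A \right)} = 8 \sqrt{-26 + A}$ ($I{\left(A \right)} = 8 \sqrt{A - 26} = 8 \sqrt{-26 + A}$)
$B{\left(J \right)} = J^{2} - 513 J$
$B{\left(I{\left(9 \right)} \right)} + 65810 = 8 \sqrt{-26 + 9} \left(-513 + 8 \sqrt{-26 + 9}\right) + 65810 = 8 \sqrt{-17} \left(-513 + 8 \sqrt{-17}\right) + 65810 = 8 i \sqrt{17} \left(-513 + 8 i \sqrt{17}\right) + 65810 = 65810 + 8 i \sqrt{17} \left(-513 + 8 i \sqrt{17}\right)$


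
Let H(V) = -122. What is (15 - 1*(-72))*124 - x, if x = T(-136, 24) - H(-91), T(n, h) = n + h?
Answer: 10778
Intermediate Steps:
T(n, h) = h + n
x = 10 (x = (24 - 136) - 1*(-122) = -112 + 122 = 10)
(15 - 1*(-72))*124 - x = (15 - 1*(-72))*124 - 1*10 = (15 + 72)*124 - 10 = 87*124 - 10 = 10788 - 10 = 10778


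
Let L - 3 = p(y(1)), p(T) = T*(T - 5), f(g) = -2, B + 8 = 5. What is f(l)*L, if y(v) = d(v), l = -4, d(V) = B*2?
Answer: -138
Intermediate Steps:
B = -3 (B = -8 + 5 = -3)
d(V) = -6 (d(V) = -3*2 = -6)
y(v) = -6
p(T) = T*(-5 + T)
L = 69 (L = 3 - 6*(-5 - 6) = 3 - 6*(-11) = 3 + 66 = 69)
f(l)*L = -2*69 = -138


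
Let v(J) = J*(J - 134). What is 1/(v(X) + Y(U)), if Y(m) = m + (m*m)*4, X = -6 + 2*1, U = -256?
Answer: 1/262440 ≈ 3.8104e-6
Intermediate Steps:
X = -4 (X = -6 + 2 = -4)
v(J) = J*(-134 + J)
Y(m) = m + 4*m**2 (Y(m) = m + m**2*4 = m + 4*m**2)
1/(v(X) + Y(U)) = 1/(-4*(-134 - 4) - 256*(1 + 4*(-256))) = 1/(-4*(-138) - 256*(1 - 1024)) = 1/(552 - 256*(-1023)) = 1/(552 + 261888) = 1/262440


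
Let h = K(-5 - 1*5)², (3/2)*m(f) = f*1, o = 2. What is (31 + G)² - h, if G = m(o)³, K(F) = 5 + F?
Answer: 793576/729 ≈ 1088.6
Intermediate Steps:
m(f) = 2*f/3 (m(f) = 2*(f*1)/3 = 2*f/3)
G = 64/27 (G = ((⅔)*2)³ = (4/3)³ = 64/27 ≈ 2.3704)
h = 25 (h = (5 + (-5 - 1*5))² = (5 + (-5 - 5))² = (5 - 10)² = (-5)² = 25)
(31 + G)² - h = (31 + 64/27)² - 1*25 = (901/27)² - 25 = 811801/729 - 25 = 793576/729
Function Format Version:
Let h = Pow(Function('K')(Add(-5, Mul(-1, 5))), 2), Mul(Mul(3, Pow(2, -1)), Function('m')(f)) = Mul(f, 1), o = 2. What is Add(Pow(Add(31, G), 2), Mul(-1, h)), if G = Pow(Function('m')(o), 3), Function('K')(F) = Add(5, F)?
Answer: Rational(793576, 729) ≈ 1088.6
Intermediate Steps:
Function('m')(f) = Mul(Rational(2, 3), f) (Function('m')(f) = Mul(Rational(2, 3), Mul(f, 1)) = Mul(Rational(2, 3), f))
G = Rational(64, 27) (G = Pow(Mul(Rational(2, 3), 2), 3) = Pow(Rational(4, 3), 3) = Rational(64, 27) ≈ 2.3704)
h = 25 (h = Pow(Add(5, Add(-5, Mul(-1, 5))), 2) = Pow(Add(5, Add(-5, -5)), 2) = Pow(Add(5, -10), 2) = Pow(-5, 2) = 25)
Add(Pow(Add(31, G), 2), Mul(-1, h)) = Add(Pow(Add(31, Rational(64, 27)), 2), Mul(-1, 25)) = Add(Pow(Rational(901, 27), 2), -25) = Add(Rational(811801, 729), -25) = Rational(793576, 729)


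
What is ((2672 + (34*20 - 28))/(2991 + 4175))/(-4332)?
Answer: -277/2586926 ≈ -0.00010708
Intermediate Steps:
((2672 + (34*20 - 28))/(2991 + 4175))/(-4332) = ((2672 + (680 - 28))/7166)*(-1/4332) = ((2672 + 652)*(1/7166))*(-1/4332) = (3324*(1/7166))*(-1/4332) = (1662/3583)*(-1/4332) = -277/2586926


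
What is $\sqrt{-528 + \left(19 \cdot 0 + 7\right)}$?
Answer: $i \sqrt{521} \approx 22.825 i$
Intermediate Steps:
$\sqrt{-528 + \left(19 \cdot 0 + 7\right)} = \sqrt{-528 + \left(0 + 7\right)} = \sqrt{-528 + 7} = \sqrt{-521} = i \sqrt{521}$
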